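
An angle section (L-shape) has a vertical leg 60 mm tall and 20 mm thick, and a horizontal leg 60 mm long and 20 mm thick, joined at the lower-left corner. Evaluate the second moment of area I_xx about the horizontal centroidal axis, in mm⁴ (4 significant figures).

Decompose the section into non-overlapping parts with the origin at the bottom-left of its bounding rectangle.
Vertical leg: 20 × 60, A = 1 200 mm², y = 30 mm, Ī = 360 000 mm⁴.
Horizontal leg (remainder): 40 × 20, A = 800 mm², y = 10 mm, Ī = 26666.7 mm⁴.
Centroid: ȳ = ΣA·y / ΣA = 22 mm.
Transfer each piece to the horizontal centroidal axis using Ī + A·d² with d = y − 22:
  vertical leg: d = 8 mm → contributes +436 800 mm⁴
  horizontal leg (remainder): d = -12 mm → contributes +141 867 mm⁴
Total I = 578 667 mm⁴.

I_xx ≈ 5.787 × 10⁵ mm⁴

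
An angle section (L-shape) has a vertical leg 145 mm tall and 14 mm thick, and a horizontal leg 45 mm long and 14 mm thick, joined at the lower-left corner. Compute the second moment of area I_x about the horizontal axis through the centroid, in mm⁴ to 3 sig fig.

Split into non-overlapping primitives; take the origin at the lower-left of the bounding box.
Vertical leg: 14 × 145, A = 2 030 mm², y = 72.5 mm, Ī = 3 556 729 mm⁴.
Horizontal leg (remainder): 31 × 14, A = 434 mm², y = 7 mm, Ī = 7088.7 mm⁴.
Centroid: ȳ = ΣA·y / ΣA = 60.963 mm.
Transfer each piece to the horizontal axis through the centroid using Ī + A·d² with d = y − 60.963:
  vertical leg: d = 11.537 mm → contributes +3 826 924 mm⁴
  horizontal leg (remainder): d = -53.963 mm → contributes +1 270 902 mm⁴
Total I = 5 097 826 mm⁴.

I_x ≈ 5.10 × 10⁶ mm⁴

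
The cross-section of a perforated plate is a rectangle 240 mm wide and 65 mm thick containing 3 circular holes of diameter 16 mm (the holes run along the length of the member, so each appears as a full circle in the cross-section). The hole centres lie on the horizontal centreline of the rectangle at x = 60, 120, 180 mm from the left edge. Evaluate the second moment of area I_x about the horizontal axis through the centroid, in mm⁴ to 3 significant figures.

I_x ≈ 5.48 × 10⁶ mm⁴

Split into non-overlapping primitives; take the origin at the lower-left of the bounding box.
Plate: 240 × 65, A = 15 600 mm², y = 32.5 mm, Ī = 5 492 500 mm⁴.
Hole 1 (subtracted): ⌀16, A = 201.06 mm², y = 32.5 mm, Ī = 3 217 mm⁴.
Hole 2 (subtracted): ⌀16, A = 201.06 mm², y = 32.5 mm, Ī = 3 217 mm⁴.
Hole 3 (subtracted): ⌀16, A = 201.06 mm², y = 32.5 mm, Ī = 3 217 mm⁴.
By symmetry the centroid is at mid-height, ȳ = 32.5 mm.
All pieces are centred on the horizontal axis through the centroid, so I = ΣĪ (holes subtracted) = 5 482 849 mm⁴.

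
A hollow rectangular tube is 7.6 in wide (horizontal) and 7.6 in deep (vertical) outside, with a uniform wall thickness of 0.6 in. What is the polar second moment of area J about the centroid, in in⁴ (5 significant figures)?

J ≈ 276.42 in⁴

Treat the section as a set of non-overlapping primitives; coordinates are from the bounding-box lower-left.
Outer rectangle: 7.6 × 7.6, A = 57.76 in², y = 3.8 in, Ī = 278.0181 in⁴.
Inner void (subtracted): 6.4 × 6.4, A = 40.96 in², y = 3.8 in, Ī = 139.8101 in⁴.
By symmetry the centroid is at mid-height, ȳ = 3.8 in.
All pieces are centred on the centroidal x-axis, so I = ΣĪ (holes subtracted) = 138.208 in⁴.
Repeating about the centroidal y-axis gives I_y = 138.208 in⁴.
Polar second moment: J = I_x + I_y = 276.416 in⁴.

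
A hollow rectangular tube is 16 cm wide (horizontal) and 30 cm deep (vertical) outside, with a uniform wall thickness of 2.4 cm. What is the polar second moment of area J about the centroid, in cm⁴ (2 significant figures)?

J ≈ 2.8 × 10⁴ cm⁴

Break the section into simple shapes (no overlaps), measuring from the bottom-left corner of the bounding box.
Outer rectangle: 16 × 30, A = 480 cm², y = 15 cm, Ī = 36 000 cm⁴.
Inner void (subtracted): 11.2 × 25.2, A = 282.2 cm², y = 15 cm, Ī = 14 936 cm⁴.
By symmetry the centroid is at mid-height, ȳ = 15 cm.
All pieces are centred on the centroidal x-axis, so I = ΣĪ (holes subtracted) = 21 064 cm⁴.
Repeating about the centroidal y-axis gives I_y = 7 290 cm⁴.
Polar second moment: J = I_x + I_y = 28 354 cm⁴.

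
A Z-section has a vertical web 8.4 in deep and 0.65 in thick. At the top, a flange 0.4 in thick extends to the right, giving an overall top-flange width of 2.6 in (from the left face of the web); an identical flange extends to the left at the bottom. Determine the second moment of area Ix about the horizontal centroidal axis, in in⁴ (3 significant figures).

Decompose the section into non-overlapping parts with the origin at the bottom-left of its bounding rectangle.
Web: 0.65 × 8.4, A = 5.46 in², y = 4.2 in, Ī = 32.105 in⁴.
Top flange (beyond web): 1.95 × 0.4, A = 0.78 in², y = 8.2 in, Ī = 0.0104 in⁴.
Bottom flange (beyond web): 1.95 × 0.4, A = 0.78 in², y = 0.2 in, Ī = 0.0104 in⁴.
Centroid: ȳ = ΣA·y / ΣA = 4.2 in.
Transfer each piece to the horizontal centroidal axis using Ī + A·d² with d = y − 4.2:
  web: d = 0 in → contributes +32.105 in⁴
  top flange (beyond web): d = 4 in → contributes +12.49 in⁴
  bottom flange (beyond web): d = -4 in → contributes +12.49 in⁴
Total I = 57.086 in⁴.

Ix ≈ 57.1 in⁴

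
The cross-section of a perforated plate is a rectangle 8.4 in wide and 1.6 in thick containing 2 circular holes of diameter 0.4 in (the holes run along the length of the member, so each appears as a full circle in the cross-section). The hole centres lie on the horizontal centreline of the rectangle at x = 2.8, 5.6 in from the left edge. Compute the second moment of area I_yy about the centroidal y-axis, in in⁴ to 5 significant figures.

I_yy ≈ 78.532 in⁴

Treat the section as a set of non-overlapping primitives; coordinates are from the bounding-box lower-left.
Plate: 8.4 × 1.6, A = 13.44 in², x = 4.2 in, Ī = 79.0272 in⁴.
Hole 1 (subtracted): ⌀0.4, A = 0.1256637 in², x = 2.8 in, Ī = 0.001256637 in⁴.
Hole 2 (subtracted): ⌀0.4, A = 0.1256637 in², x = 5.6 in, Ī = 0.001256637 in⁴.
By symmetry the centroid is at mid-width, x̄ = 4.2 in.
Transfer each piece to the centroidal y-axis using Ī + A·d² with d = x − 4.2:
  plate: d = 0 in → contributes +79.0272 in⁴
  hole 1: d = -1.4 in → contributes −0.2475575 in⁴
  hole 2: d = 1.4 in → contributes −0.2475575 in⁴
Total I = 78.53208 in⁴.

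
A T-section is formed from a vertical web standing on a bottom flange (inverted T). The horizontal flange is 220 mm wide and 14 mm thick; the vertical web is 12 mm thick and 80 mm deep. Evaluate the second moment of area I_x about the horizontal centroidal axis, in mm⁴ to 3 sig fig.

Break the section into simple shapes (no overlaps), measuring from the bottom-left corner of the bounding box.
Flange: 220 × 14, A = 3 080 mm², y = 7 mm, Ī = 50 307 mm⁴.
Web: 12 × 80, A = 960 mm², y = 54 mm, Ī = 512 000 mm⁴.
Centroid: ȳ = ΣA·y / ΣA = 18.168 mm.
Transfer each piece to the horizontal centroidal axis using Ī + A·d² with d = y − 18.168:
  flange: d = -11.168 mm → contributes +434 479 mm⁴
  web: d = 35.832 mm → contributes +1 744 553 mm⁴
Total I = 2 179 032 mm⁴.

I_x ≈ 2.18 × 10⁶ mm⁴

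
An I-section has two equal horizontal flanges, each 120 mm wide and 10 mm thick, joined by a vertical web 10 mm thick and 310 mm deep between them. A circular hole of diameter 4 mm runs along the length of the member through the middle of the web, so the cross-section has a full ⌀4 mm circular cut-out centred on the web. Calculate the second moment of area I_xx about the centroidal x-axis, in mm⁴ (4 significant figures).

I_xx ≈ 8.629 × 10⁷ mm⁴

Treat the section as a set of non-overlapping primitives; coordinates are from the bounding-box lower-left.
Bottom flange: 120 × 10, A = 1 200 mm², y = 5 mm, Ī = 10 000 mm⁴.
Web: 10 × 310, A = 3 100 mm², y = 165 mm, Ī = 24 825 833 mm⁴.
Top flange: 120 × 10, A = 1 200 mm², y = 325 mm, Ī = 10 000 mm⁴.
Hole (subtracted): ⌀4, A = 12.5664 mm², y = 165 mm, Ī = 12.5664 mm⁴.
By symmetry the centroid is at mid-height, ȳ = 165 mm.
Transfer each piece to the centroidal x-axis using Ī + A·d² with d = y − 165:
  bottom flange: d = -160 mm → contributes +30 730 000 mm⁴
  web: d = 0 mm → contributes +24 825 833 mm⁴
  top flange: d = 160 mm → contributes +30 730 000 mm⁴
  hole: d = 0 mm → contributes −12.5664 mm⁴
Total I = 86 285 821 mm⁴.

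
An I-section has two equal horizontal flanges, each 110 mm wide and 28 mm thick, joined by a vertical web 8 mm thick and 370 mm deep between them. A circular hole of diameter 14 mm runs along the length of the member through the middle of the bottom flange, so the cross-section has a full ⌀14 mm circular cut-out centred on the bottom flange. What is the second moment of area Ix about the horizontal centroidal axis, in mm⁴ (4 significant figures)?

Ix ≈ 2.719 × 10⁸ mm⁴

Break the section into simple shapes (no overlaps), measuring from the bottom-left corner of the bounding box.
Bottom flange: 110 × 28, A = 3 080 mm², y = 14 mm, Ī = 201 227 mm⁴.
Web: 8 × 370, A = 2 960 mm², y = 213 mm, Ī = 33 768 667 mm⁴.
Top flange: 110 × 28, A = 3 080 mm², y = 412 mm, Ī = 201 227 mm⁴.
Hole (subtracted): ⌀14, A = 153.938 mm², y = 14 mm, Ī = 1885.74 mm⁴.
Centroid: ȳ = ΣA·y / ΣA = 216.417 mm.
Transfer each piece to the horizontal centroidal axis using Ī + A·d² with d = y − 216.417:
  bottom flange: d = -202.417 mm → contributes +126 396 496 mm⁴
  web: d = -3.41662 mm → contributes +33 803 220 mm⁴
  top flange: d = 195.583 mm → contributes +118 020 025 mm⁴
  hole: d = -202.417 mm → contributes −6 309 111 mm⁴
Total I = 271 910 630 mm⁴.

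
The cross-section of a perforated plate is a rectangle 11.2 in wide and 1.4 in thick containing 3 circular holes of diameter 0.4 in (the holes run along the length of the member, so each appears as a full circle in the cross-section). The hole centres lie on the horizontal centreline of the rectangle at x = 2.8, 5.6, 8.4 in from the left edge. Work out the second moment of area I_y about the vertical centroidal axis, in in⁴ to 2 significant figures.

Decompose the section into non-overlapping parts with the origin at the bottom-left of its bounding rectangle.
Plate: 11.2 × 1.4, A = 15.68 in², x = 5.6 in, Ī = 163.9 in⁴.
Hole 1 (subtracted): ⌀0.4, A = 0.1257 in², x = 2.8 in, Ī = 0.001257 in⁴.
Hole 2 (subtracted): ⌀0.4, A = 0.1257 in², x = 5.6 in, Ī = 0.001257 in⁴.
Hole 3 (subtracted): ⌀0.4, A = 0.1257 in², x = 8.4 in, Ī = 0.001257 in⁴.
By symmetry the centroid is at mid-width, x̄ = 5.6 in.
Transfer each piece to the vertical centroidal axis using Ī + A·d² with d = x − 5.6:
  plate: d = 0 in → contributes +163.9 in⁴
  hole 1: d = -2.8 in → contributes −0.9865 in⁴
  hole 2: d = 0 in → contributes −0.001257 in⁴
  hole 3: d = 2.8 in → contributes −0.9865 in⁴
Total I = 161.9 in⁴.

I_y ≈ 160 in⁴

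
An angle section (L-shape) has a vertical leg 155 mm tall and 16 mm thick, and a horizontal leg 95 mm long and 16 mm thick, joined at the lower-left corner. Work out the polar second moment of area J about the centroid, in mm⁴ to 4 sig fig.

Break the section into simple shapes (no overlaps), measuring from the bottom-left corner of the bounding box.
Vertical leg: 16 × 155, A = 2 480 mm², y = 77.5 mm, Ī = 4 965 167 mm⁴.
Horizontal leg (remainder): 79 × 16, A = 1 264 mm², y = 8 mm, Ī = 26965.3 mm⁴.
Centroid: ȳ = ΣA·y / ΣA = 54.0363 mm.
Transfer each piece to the centroidal x-axis using Ī + A·d² with d = y − 54.0363:
  vertical leg: d = 23.4637 mm → contributes +6 330 516 mm⁴
  horizontal leg (remainder): d = -46.0363 mm → contributes +2 705 815 mm⁴
Total I = 9 036 331 mm⁴.
For the y-axis: x̄ = 24.0363 mm.
Repeating about the centroidal y-axis gives I_y = 2 599 371 mm⁴.
Polar second moment: J = I_x + I_y = 11 635 702 mm⁴.

J ≈ 1.164 × 10⁷ mm⁴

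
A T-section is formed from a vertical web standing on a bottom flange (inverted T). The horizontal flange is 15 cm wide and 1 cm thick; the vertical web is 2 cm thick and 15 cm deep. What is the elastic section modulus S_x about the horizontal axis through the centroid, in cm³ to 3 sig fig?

Treat the section as a set of non-overlapping primitives; coordinates are from the bounding-box lower-left.
Flange: 15 × 1, A = 15 cm², y = 0.5 cm, Ī = 1.25 cm⁴.
Web: 2 × 15, A = 30 cm², y = 8.5 cm, Ī = 562.5 cm⁴.
Centroid: ȳ = ΣA·y / ΣA = 5.8333 cm.
Transfer each piece to the horizontal axis through the centroid using Ī + A·d² with d = y − 5.8333:
  flange: d = -5.3333 cm → contributes +427.92 cm⁴
  web: d = 2.6667 cm → contributes +775.83 cm⁴
Total I = 1203.8 cm⁴.
Extreme fibre distance c = 10.167 cm; S = I/c = 118.4 cm³.

S_x ≈ 118 cm³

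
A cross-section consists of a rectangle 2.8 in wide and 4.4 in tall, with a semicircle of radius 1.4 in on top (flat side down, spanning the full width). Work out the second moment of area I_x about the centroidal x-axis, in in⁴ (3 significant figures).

Split into non-overlapping primitives; take the origin at the lower-left of the bounding box.
Rectangular body: 2.8 × 4.4, A = 12.32 in², y = 2.2 in, Ī = 19.876 in⁴.
Semicircular cap: semicircle r = 1.4, A = 3.0788 in², y = 4.9942 in, Ī = 0.42164 in⁴.
Centroid: ȳ = ΣA·y / ΣA = 2.7587 in.
Transfer each piece to the centroidal x-axis using Ī + A·d² with d = y − 2.7587:
  rectangular body: d = -0.55866 in → contributes +23.721 in⁴
  semicircular cap: d = 2.2355 in → contributes +15.808 in⁴
Total I = 39.529 in⁴.

I_x ≈ 39.5 in⁴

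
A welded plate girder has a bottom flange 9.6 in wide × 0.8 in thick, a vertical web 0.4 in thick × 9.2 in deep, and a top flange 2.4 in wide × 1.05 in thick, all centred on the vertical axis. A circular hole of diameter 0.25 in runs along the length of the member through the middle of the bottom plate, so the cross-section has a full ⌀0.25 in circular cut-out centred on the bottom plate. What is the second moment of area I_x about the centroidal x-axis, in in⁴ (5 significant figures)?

I_x ≈ 237.50 in⁴

Break the section into simple shapes (no overlaps), measuring from the bottom-left corner of the bounding box.
Bottom plate: 9.6 × 0.8, A = 7.68 in², y = 0.4 in, Ī = 0.4096 in⁴.
Web plate: 0.4 × 9.2, A = 3.68 in², y = 5.4 in, Ī = 25.95627 in⁴.
Top plate: 2.4 × 1.05, A = 2.52 in², y = 10.525 in, Ī = 0.231525 in⁴.
Hole (subtracted): ⌀0.25, A = 0.04908739 in², y = 0.4 in, Ī = 0.0001917476 in⁴.
Centroid: ȳ = ΣA·y / ΣA = 3.575134 in.
Transfer each piece to the centroidal x-axis using Ī + A·d² with d = y − 3.575134:
  bottom plate: d = -3.175134 in → contributes +77.83533 in⁴
  web plate: d = 1.824866 in → contributes +38.21117 in⁴
  top plate: d = 6.949866 in → contributes +121.9491 in⁴
  hole: d = -3.175134 in → contributes −0.495065 in⁴
Total I = 237.5006 in⁴.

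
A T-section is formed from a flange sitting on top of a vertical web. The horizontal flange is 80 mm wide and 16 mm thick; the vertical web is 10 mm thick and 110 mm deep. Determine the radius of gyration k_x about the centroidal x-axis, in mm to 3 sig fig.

k_x ≈ 38.3 mm

Break the section into simple shapes (no overlaps), measuring from the bottom-left corner of the bounding box.
Flange: 80 × 16, A = 1 280 mm², y = 118 mm, Ī = 27 307 mm⁴.
Web: 10 × 110, A = 1 100 mm², y = 55 mm, Ī = 1 109 167 mm⁴.
Centroid: ȳ = ΣA·y / ΣA = 88.882 mm.
Transfer each piece to the centroidal x-axis using Ī + A·d² with d = y − 88.882:
  flange: d = 29.118 mm → contributes +1 112 539 mm⁴
  web: d = -33.882 mm → contributes +2 371 982 mm⁴
Total I = 3 484 520 mm⁴.
Radius of gyration: k = √(I/A) = √(3 484 520 / 2 380) = 38.263 mm.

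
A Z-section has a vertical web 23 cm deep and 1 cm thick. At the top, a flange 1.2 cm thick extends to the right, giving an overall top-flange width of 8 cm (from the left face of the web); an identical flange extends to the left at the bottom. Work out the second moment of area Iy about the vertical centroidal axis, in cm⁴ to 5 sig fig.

Decompose the section into non-overlapping parts with the origin at the bottom-left of its bounding rectangle.
Web: 1 × 23, A = 23 cm², x = 7.5 cm, Ī = 1.916667 cm⁴.
Top flange (beyond web): 7 × 1.2, A = 8.4 cm², x = 11.5 cm, Ī = 34.3 cm⁴.
Bottom flange (beyond web): 7 × 1.2, A = 8.4 cm², x = 3.5 cm, Ī = 34.3 cm⁴.
Centroid: x̄ = ΣA·x / ΣA = 7.5 cm.
Transfer each piece to the vertical centroidal axis using Ī + A·d² with d = x − 7.5:
  web: d = 0 cm → contributes +1.916667 cm⁴
  top flange (beyond web): d = 4 cm → contributes +168.7 cm⁴
  bottom flange (beyond web): d = -4 cm → contributes +168.7 cm⁴
Total I = 339.3167 cm⁴.

Iy ≈ 339.32 cm⁴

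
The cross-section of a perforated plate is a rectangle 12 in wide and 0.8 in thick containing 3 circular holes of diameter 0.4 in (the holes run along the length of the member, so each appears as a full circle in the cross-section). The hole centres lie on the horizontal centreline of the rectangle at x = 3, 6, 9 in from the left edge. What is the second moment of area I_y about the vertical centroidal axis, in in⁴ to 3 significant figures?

I_y ≈ 113 in⁴

Decompose the section into non-overlapping parts with the origin at the bottom-left of its bounding rectangle.
Plate: 12 × 0.8, A = 9.6 in², x = 6 in, Ī = 115.2 in⁴.
Hole 1 (subtracted): ⌀0.4, A = 0.12566 in², x = 3 in, Ī = 0.0012566 in⁴.
Hole 2 (subtracted): ⌀0.4, A = 0.12566 in², x = 6 in, Ī = 0.0012566 in⁴.
Hole 3 (subtracted): ⌀0.4, A = 0.12566 in², x = 9 in, Ī = 0.0012566 in⁴.
By symmetry the centroid is at mid-width, x̄ = 6 in.
Transfer each piece to the vertical centroidal axis using Ī + A·d² with d = x − 6:
  plate: d = 0 in → contributes +115.2 in⁴
  hole 1: d = -3 in → contributes −1.1322 in⁴
  hole 2: d = 0 in → contributes −0.0012566 in⁴
  hole 3: d = 3 in → contributes −1.1322 in⁴
Total I = 112.93 in⁴.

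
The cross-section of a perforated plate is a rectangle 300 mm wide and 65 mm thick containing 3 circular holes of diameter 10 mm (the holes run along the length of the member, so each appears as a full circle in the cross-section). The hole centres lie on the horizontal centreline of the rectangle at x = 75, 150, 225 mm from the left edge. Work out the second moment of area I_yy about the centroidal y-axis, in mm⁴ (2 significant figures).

I_yy ≈ 1.5 × 10⁸ mm⁴

Decompose the section into non-overlapping parts with the origin at the bottom-left of its bounding rectangle.
Plate: 300 × 65, A = 19 500 mm², x = 150 mm, Ī = 146 250 000 mm⁴.
Hole 1 (subtracted): ⌀10, A = 78.54 mm², x = 75 mm, Ī = 490.9 mm⁴.
Hole 2 (subtracted): ⌀10, A = 78.54 mm², x = 150 mm, Ī = 490.9 mm⁴.
Hole 3 (subtracted): ⌀10, A = 78.54 mm², x = 225 mm, Ī = 490.9 mm⁴.
By symmetry the centroid is at mid-width, x̄ = 150 mm.
Transfer each piece to the centroidal y-axis using Ī + A·d² with d = x − 150:
  plate: d = 0 mm → contributes +146 250 000 mm⁴
  hole 1: d = -75 mm → contributes −442 277 mm⁴
  hole 2: d = 0 mm → contributes −490.9 mm⁴
  hole 3: d = 75 mm → contributes −442 277 mm⁴
Total I = 145 364 954 mm⁴.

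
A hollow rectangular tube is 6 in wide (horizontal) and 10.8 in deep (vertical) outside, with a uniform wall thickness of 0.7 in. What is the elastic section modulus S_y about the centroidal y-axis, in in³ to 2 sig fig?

Decompose the section into non-overlapping parts with the origin at the bottom-left of its bounding rectangle.
Outer rectangle: 6 × 10.8, A = 64.8 in², x = 3 in, Ī = 194.4 in⁴.
Inner void (subtracted): 4.6 × 9.4, A = 43.24 in², x = 3 in, Ī = 76.25 in⁴.
By symmetry the centroid is at mid-width, x̄ = 3 in.
All pieces are centred on the centroidal y-axis, so I = ΣĪ (holes subtracted) = 118.2 in⁴.
Extreme fibre distance c = 3 in; S = I/c = 39.38 in³.

S_y ≈ 39 in³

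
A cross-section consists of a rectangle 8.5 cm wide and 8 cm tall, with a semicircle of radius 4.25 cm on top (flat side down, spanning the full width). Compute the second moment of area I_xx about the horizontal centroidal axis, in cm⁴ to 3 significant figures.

Split into non-overlapping primitives; take the origin at the lower-left of the bounding box.
Rectangular body: 8.5 × 8, A = 68 cm², y = 4 cm, Ī = 362.67 cm⁴.
Semicircular cap: semicircle r = 4.25, A = 28.373 cm², y = 9.8038 cm, Ī = 35.809 cm⁴.
Centroid: ȳ = ΣA·y / ΣA = 5.7087 cm.
Transfer each piece to the horizontal centroidal axis using Ī + A·d² with d = y − 5.7087:
  rectangular body: d = -1.7087 cm → contributes +561.19 cm⁴
  semicircular cap: d = 4.0951 cm → contributes +511.61 cm⁴
Total I = 1072.8 cm⁴.

I_xx ≈ 1070 cm⁴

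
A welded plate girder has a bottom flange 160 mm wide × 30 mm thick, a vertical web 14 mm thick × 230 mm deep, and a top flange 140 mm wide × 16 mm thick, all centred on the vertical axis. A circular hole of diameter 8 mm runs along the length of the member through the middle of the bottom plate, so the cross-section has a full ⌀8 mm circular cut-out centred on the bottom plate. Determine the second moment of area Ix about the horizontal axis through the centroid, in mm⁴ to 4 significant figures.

Ix ≈ 1.173 × 10⁸ mm⁴

Break the section into simple shapes (no overlaps), measuring from the bottom-left corner of the bounding box.
Bottom plate: 160 × 30, A = 4 800 mm², y = 15 mm, Ī = 360 000 mm⁴.
Web plate: 14 × 230, A = 3 220 mm², y = 145 mm, Ī = 14 194 833 mm⁴.
Top plate: 140 × 16, A = 2 240 mm², y = 268 mm, Ī = 47786.7 mm⁴.
Hole (subtracted): ⌀8, A = 50.2655 mm², y = 15 mm, Ī = 201.062 mm⁴.
Centroid: ȳ = ΣA·y / ΣA = 111.508 mm.
Transfer each piece to the horizontal axis through the centroid using Ī + A·d² with d = y − 111.508:
  bottom plate: d = -96.5079 mm → contributes +45 066 115 mm⁴
  web plate: d = 33.4921 mm → contributes +17 806 775 mm⁴
  top plate: d = 156.492 mm → contributes +54 904 891 mm⁴
  hole: d = -96.5079 mm → contributes −468 362 mm⁴
Total I = 117 309 419 mm⁴.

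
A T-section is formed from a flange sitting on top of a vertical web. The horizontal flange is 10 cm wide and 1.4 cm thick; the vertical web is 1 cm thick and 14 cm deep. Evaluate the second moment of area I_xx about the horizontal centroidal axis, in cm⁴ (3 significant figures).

I_xx ≈ 646 cm⁴

Treat the section as a set of non-overlapping primitives; coordinates are from the bounding-box lower-left.
Flange: 10 × 1.4, A = 14 cm², y = 14.7 cm, Ī = 2.2867 cm⁴.
Web: 1 × 14, A = 14 cm², y = 7 cm, Ī = 228.67 cm⁴.
Centroid: ȳ = ΣA·y / ΣA = 10.85 cm.
Transfer each piece to the horizontal centroidal axis using Ī + A·d² with d = y − 10.85:
  flange: d = 3.85 cm → contributes +209.8 cm⁴
  web: d = -3.85 cm → contributes +436.18 cm⁴
Total I = 645.98 cm⁴.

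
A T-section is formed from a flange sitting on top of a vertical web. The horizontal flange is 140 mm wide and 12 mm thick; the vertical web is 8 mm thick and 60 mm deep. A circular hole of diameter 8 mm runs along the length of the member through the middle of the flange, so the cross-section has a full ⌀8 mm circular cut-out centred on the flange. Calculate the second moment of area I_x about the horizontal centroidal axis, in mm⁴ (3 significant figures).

I_x ≈ 6.45 × 10⁵ mm⁴

Break the section into simple shapes (no overlaps), measuring from the bottom-left corner of the bounding box.
Flange: 140 × 12, A = 1 680 mm², y = 66 mm, Ī = 20 160 mm⁴.
Web: 8 × 60, A = 480 mm², y = 30 mm, Ī = 144 000 mm⁴.
Hole (subtracted): ⌀8, A = 50.265 mm², y = 66 mm, Ī = 201.06 mm⁴.
Centroid: ȳ = ΣA·y / ΣA = 57.809 mm.
Transfer each piece to the horizontal centroidal axis using Ī + A·d² with d = y − 57.809:
  flange: d = 8.1906 mm → contributes +132 864 mm⁴
  web: d = -27.809 mm → contributes +515 214 mm⁴
  hole: d = 8.1906 mm → contributes −3573.2 mm⁴
Total I = 644 505 mm⁴.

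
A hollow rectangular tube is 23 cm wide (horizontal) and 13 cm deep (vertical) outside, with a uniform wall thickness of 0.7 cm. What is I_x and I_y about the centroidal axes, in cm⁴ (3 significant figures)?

Split into non-overlapping primitives; take the origin at the lower-left of the bounding box.
Outer rectangle: 23 × 13, A = 299 cm², y = 6.5 cm, Ī = 4210.9 cm⁴.
Inner void (subtracted): 21.6 × 11.6, A = 250.56 cm², y = 6.5 cm, Ī = 2809.6 cm⁴.
By symmetry the centroid is at mid-height, ȳ = 6.5 cm.
All pieces are centred on the centroidal x-axis, so I = ΣĪ (holes subtracted) = 1401.3 cm⁴.
Repeating about the centroidal y-axis gives I_y = 3439.1 cm⁴.

I_x ≈ 1400 cm⁴, I_y ≈ 3440 cm⁴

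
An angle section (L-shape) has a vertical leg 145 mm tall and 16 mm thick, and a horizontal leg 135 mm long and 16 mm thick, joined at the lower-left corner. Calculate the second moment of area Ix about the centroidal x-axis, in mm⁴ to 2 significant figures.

Ix ≈ 8.5 × 10⁶ mm⁴

Split into non-overlapping primitives; take the origin at the lower-left of the bounding box.
Vertical leg: 16 × 145, A = 2 320 mm², y = 72.5 mm, Ī = 4 064 833 mm⁴.
Horizontal leg (remainder): 119 × 16, A = 1 904 mm², y = 8 mm, Ī = 40 619 mm⁴.
Centroid: ȳ = ΣA·y / ΣA = 43.43 mm.
Transfer each piece to the centroidal x-axis using Ī + A·d² with d = y − 43.43:
  vertical leg: d = 29.07 mm → contributes +6 025 905 mm⁴
  horizontal leg (remainder): d = -35.43 mm → contributes +2 430 160 mm⁴
Total I = 8 456 065 mm⁴.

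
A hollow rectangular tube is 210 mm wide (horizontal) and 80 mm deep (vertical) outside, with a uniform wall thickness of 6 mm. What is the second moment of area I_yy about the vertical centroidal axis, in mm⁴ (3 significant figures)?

Treat the section as a set of non-overlapping primitives; coordinates are from the bounding-box lower-left.
Outer rectangle: 210 × 80, A = 16 800 mm², x = 105 mm, Ī = 61 740 000 mm⁴.
Inner void (subtracted): 198 × 68, A = 13 464 mm², x = 105 mm, Ī = 43 986 888 mm⁴.
By symmetry the centroid is at mid-width, x̄ = 105 mm.
All pieces are centred on the vertical centroidal axis, so I = ΣĪ (holes subtracted) = 17 753 112 mm⁴.

I_yy ≈ 1.78 × 10⁷ mm⁴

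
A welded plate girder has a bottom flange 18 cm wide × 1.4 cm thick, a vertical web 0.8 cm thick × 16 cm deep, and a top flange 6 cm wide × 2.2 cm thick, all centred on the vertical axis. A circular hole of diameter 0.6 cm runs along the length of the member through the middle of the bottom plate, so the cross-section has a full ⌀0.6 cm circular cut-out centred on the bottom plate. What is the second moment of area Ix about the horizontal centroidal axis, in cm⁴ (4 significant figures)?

Split into non-overlapping primitives; take the origin at the lower-left of the bounding box.
Bottom plate: 18 × 1.4, A = 25.2 cm², y = 0.7 cm, Ī = 4.116 cm⁴.
Web plate: 0.8 × 16, A = 12.8 cm², y = 9.4 cm, Ī = 273.067 cm⁴.
Top plate: 6 × 2.2, A = 13.2 cm², y = 18.5 cm, Ī = 5.324 cm⁴.
Hole (subtracted): ⌀0.6, A = 0.282743 cm², y = 0.7 cm, Ī = 0.00636173 cm⁴.
Centroid: ȳ = ΣA·y / ΣA = 7.50162 cm.
Transfer each piece to the horizontal centroidal axis using Ī + A·d² with d = y − 7.50162:
  bottom plate: d = -6.80162 cm → contributes +1169.92 cm⁴
  web plate: d = 1.89838 cm → contributes +319.196 cm⁴
  top plate: d = 10.9984 cm → contributes +1602.05 cm⁴
  hole: d = -6.80162 cm → contributes −13.0867 cm⁴
Total I = 3078.08 cm⁴.

Ix ≈ 3078 cm⁴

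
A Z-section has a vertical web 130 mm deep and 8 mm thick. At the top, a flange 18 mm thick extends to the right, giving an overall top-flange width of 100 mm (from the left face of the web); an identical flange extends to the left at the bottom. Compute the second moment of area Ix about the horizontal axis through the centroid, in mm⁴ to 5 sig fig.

Decompose the section into non-overlapping parts with the origin at the bottom-left of its bounding rectangle.
Web: 8 × 130, A = 1 040 mm², y = 65 mm, Ī = 1 464 667 mm⁴.
Top flange (beyond web): 92 × 18, A = 1 656 mm², y = 121 mm, Ī = 44 712 mm⁴.
Bottom flange (beyond web): 92 × 18, A = 1 656 mm², y = 9 mm, Ī = 44 712 mm⁴.
Centroid: ȳ = ΣA·y / ΣA = 65 mm.
Transfer each piece to the horizontal axis through the centroid using Ī + A·d² with d = y − 65:
  web: d = 0 mm → contributes +1 464 667 mm⁴
  top flange (beyond web): d = 56 mm → contributes +5 237 928 mm⁴
  bottom flange (beyond web): d = -56 mm → contributes +5 237 928 mm⁴
Total I = 11 940 523 mm⁴.

Ix ≈ 1.1941 × 10⁷ mm⁴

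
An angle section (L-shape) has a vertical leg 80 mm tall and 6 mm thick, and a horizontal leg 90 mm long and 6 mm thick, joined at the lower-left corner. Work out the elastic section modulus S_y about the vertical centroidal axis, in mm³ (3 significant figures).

S_y ≈ 1.24 × 10⁴ mm³

Break the section into simple shapes (no overlaps), measuring from the bottom-left corner of the bounding box.
Vertical leg: 6 × 80, A = 480 mm², x = 3 mm, Ī = 1 440 mm⁴.
Horizontal leg (remainder): 84 × 6, A = 504 mm², x = 48 mm, Ī = 296 352 mm⁴.
Centroid: x̄ = ΣA·x / ΣA = 26.049 mm.
Transfer each piece to the vertical centroidal axis using Ī + A·d² with d = x − 26.049:
  vertical leg: d = -23.049 mm → contributes +256 438 mm⁴
  horizontal leg (remainder): d = 21.951 mm → contributes +539 207 mm⁴
Total I = 795 646 mm⁴.
Extreme fibre distance c = 63.951 mm; S = I/c = 12 441 mm³.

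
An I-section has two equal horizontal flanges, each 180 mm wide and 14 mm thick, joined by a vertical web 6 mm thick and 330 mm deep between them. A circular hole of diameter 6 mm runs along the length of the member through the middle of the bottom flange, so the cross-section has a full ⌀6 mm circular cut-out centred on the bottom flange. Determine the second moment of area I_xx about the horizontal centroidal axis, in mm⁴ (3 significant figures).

Treat the section as a set of non-overlapping primitives; coordinates are from the bounding-box lower-left.
Bottom flange: 180 × 14, A = 2 520 mm², y = 7 mm, Ī = 41 160 mm⁴.
Web: 6 × 330, A = 1 980 mm², y = 179 mm, Ī = 17 968 500 mm⁴.
Top flange: 180 × 14, A = 2 520 mm², y = 351 mm, Ī = 41 160 mm⁴.
Hole (subtracted): ⌀6, A = 28.274 mm², y = 7 mm, Ī = 63.617 mm⁴.
Centroid: ȳ = ΣA·y / ΣA = 179.7 mm.
Transfer each piece to the horizontal centroidal axis using Ī + A·d² with d = y − 179.7:
  bottom flange: d = -172.7 mm → contributes +75 197 029 mm⁴
  web: d = -0.69556 mm → contributes +17 969 458 mm⁴
  top flange: d = 171.3 mm → contributes +73 991 090 mm⁴
  hole: d = -172.7 mm → contributes −843 310 mm⁴
Total I = 166 314 266 mm⁴.

I_xx ≈ 1.66 × 10⁸ mm⁴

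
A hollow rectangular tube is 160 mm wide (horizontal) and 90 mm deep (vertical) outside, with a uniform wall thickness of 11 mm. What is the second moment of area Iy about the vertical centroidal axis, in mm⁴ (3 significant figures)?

Iy ≈ 1.58 × 10⁷ mm⁴

Split into non-overlapping primitives; take the origin at the lower-left of the bounding box.
Outer rectangle: 160 × 90, A = 14 400 mm², x = 80 mm, Ī = 30 720 000 mm⁴.
Inner void (subtracted): 138 × 68, A = 9 384 mm², x = 80 mm, Ī = 14 892 408 mm⁴.
By symmetry the centroid is at mid-width, x̄ = 80 mm.
All pieces are centred on the vertical centroidal axis, so I = ΣĪ (holes subtracted) = 15 827 592 mm⁴.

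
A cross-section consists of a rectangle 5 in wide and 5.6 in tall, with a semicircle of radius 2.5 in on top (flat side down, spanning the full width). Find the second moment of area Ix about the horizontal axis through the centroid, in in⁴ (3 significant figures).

Split into non-overlapping primitives; take the origin at the lower-left of the bounding box.
Rectangular body: 5 × 5.6, A = 28 in², y = 2.8 in, Ī = 73.173 in⁴.
Semicircular cap: semicircle r = 2.5, A = 9.8175 in², y = 6.661 in, Ī = 4.2874 in⁴.
Centroid: ȳ = ΣA·y / ΣA = 3.8023 in.
Transfer each piece to the horizontal axis through the centroid using Ī + A·d² with d = y − 3.8023:
  rectangular body: d = -1.0023 in → contributes +101.3 in⁴
  semicircular cap: d = 2.8587 in → contributes +84.518 in⁴
Total I = 185.82 in⁴.

Ix ≈ 186 in⁴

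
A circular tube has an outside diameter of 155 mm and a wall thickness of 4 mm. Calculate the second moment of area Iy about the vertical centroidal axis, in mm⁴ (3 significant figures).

Split into non-overlapping primitives; take the origin at the lower-left of the bounding box.
Outer circle: ⌀155, A = 18 869 mm², x = 77.5 mm, Ī = 28 333 269 mm⁴.
Bore (subtracted): ⌀147, A = 16 972 mm², x = 77.5 mm, Ī = 22 921 300 mm⁴.
By symmetry the centroid is at mid-width, x̄ = 77.5 mm.
All pieces are centred on the vertical centroidal axis, so I = ΣĪ (holes subtracted) = 5 411 970 mm⁴.

Iy ≈ 5.41 × 10⁶ mm⁴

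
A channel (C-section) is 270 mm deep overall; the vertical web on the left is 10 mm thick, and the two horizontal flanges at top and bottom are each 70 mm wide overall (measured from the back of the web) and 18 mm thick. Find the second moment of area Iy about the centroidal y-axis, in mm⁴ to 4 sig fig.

Iy ≈ 2.141 × 10⁶ mm⁴

Treat the section as a set of non-overlapping primitives; coordinates are from the bounding-box lower-left.
Web: 10 × 270, A = 2 700 mm², x = 5 mm, Ī = 22 500 mm⁴.
Top flange (beyond web): 60 × 18, A = 1 080 mm², x = 40 mm, Ī = 324 000 mm⁴.
Bottom flange (beyond web): 60 × 18, A = 1 080 mm², x = 40 mm, Ī = 324 000 mm⁴.
Centroid: x̄ = ΣA·x / ΣA = 20.5556 mm.
Transfer each piece to the centroidal y-axis using Ī + A·d² with d = x − 20.5556:
  web: d = -15.5556 mm → contributes +675 833 mm⁴
  top flange (beyond web): d = 19.4444 mm → contributes +732 333 mm⁴
  bottom flange (beyond web): d = 19.4444 mm → contributes +732 333 mm⁴
Total I = 2 140 500 mm⁴.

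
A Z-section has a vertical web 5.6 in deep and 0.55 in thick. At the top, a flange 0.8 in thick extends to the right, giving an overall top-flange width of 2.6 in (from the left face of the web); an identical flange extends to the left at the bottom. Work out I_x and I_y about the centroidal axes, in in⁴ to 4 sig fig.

I_x ≈ 27.12 in⁴, I_y ≈ 6.770 in⁴

Break the section into simple shapes (no overlaps), measuring from the bottom-left corner of the bounding box.
Web: 0.55 × 5.6, A = 3.08 in², y = 2.8 in, Ī = 8.04907 in⁴.
Top flange (beyond web): 2.05 × 0.8, A = 1.64 in², y = 5.2 in, Ī = 0.0874667 in⁴.
Bottom flange (beyond web): 2.05 × 0.8, A = 1.64 in², y = 0.4 in, Ī = 0.0874667 in⁴.
Centroid: ȳ = ΣA·y / ΣA = 2.8 in.
Transfer each piece to the centroidal x-axis using Ī + A·d² with d = y − 2.8:
  web: d = 0 in → contributes +8.04907 in⁴
  top flange (beyond web): d = 2.4 in → contributes +9.53387 in⁴
  bottom flange (beyond web): d = -2.4 in → contributes +9.53387 in⁴
Total I = 27.1168 in⁴.
For the y-axis: x̄ = 2.325 in.
Repeating about the centroidal y-axis gives I_y = 6.76953 in⁴.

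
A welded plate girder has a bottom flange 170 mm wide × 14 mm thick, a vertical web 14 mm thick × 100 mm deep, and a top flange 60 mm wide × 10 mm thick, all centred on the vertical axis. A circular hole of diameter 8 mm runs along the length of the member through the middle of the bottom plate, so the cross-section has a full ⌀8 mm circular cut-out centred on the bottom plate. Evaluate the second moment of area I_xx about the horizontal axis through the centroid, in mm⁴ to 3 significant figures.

Split into non-overlapping primitives; take the origin at the lower-left of the bounding box.
Bottom plate: 170 × 14, A = 2 380 mm², y = 7 mm, Ī = 38 873 mm⁴.
Web plate: 14 × 100, A = 1 400 mm², y = 64 mm, Ī = 1 166 667 mm⁴.
Top plate: 60 × 10, A = 600 mm², y = 119 mm, Ī = 5 000 mm⁴.
Hole (subtracted): ⌀8, A = 50.265 mm², y = 7 mm, Ī = 201.06 mm⁴.
Centroid: ȳ = ΣA·y / ΣA = 40.951 mm.
Transfer each piece to the horizontal axis through the centroid using Ī + A·d² with d = y − 40.951:
  bottom plate: d = -33.951 mm → contributes +2 782 273 mm⁴
  web plate: d = 23.049 mm → contributes +1 910 408 mm⁴
  top plate: d = 78.049 mm → contributes +3 659 962 mm⁴
  hole: d = -33.951 mm → contributes −58 142 mm⁴
Total I = 8 294 502 mm⁴.

I_xx ≈ 8.29 × 10⁶ mm⁴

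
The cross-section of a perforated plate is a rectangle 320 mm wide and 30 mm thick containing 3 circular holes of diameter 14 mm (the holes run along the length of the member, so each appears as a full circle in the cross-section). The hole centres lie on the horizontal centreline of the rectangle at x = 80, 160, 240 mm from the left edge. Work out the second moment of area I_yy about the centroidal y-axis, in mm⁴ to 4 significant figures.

Treat the section as a set of non-overlapping primitives; coordinates are from the bounding-box lower-left.
Plate: 320 × 30, A = 9 600 mm², x = 160 mm, Ī = 81 920 000 mm⁴.
Hole 1 (subtracted): ⌀14, A = 153.938 mm², x = 80 mm, Ī = 1885.74 mm⁴.
Hole 2 (subtracted): ⌀14, A = 153.938 mm², x = 160 mm, Ī = 1885.74 mm⁴.
Hole 3 (subtracted): ⌀14, A = 153.938 mm², x = 240 mm, Ī = 1885.74 mm⁴.
By symmetry the centroid is at mid-width, x̄ = 160 mm.
Transfer each piece to the centroidal y-axis using Ī + A·d² with d = x − 160:
  plate: d = 0 mm → contributes +81 920 000 mm⁴
  hole 1: d = -80 mm → contributes −987 089 mm⁴
  hole 2: d = 0 mm → contributes −1885.74 mm⁴
  hole 3: d = 80 mm → contributes −987 089 mm⁴
Total I = 79 943 936 mm⁴.

I_yy ≈ 7.994 × 10⁷ mm⁴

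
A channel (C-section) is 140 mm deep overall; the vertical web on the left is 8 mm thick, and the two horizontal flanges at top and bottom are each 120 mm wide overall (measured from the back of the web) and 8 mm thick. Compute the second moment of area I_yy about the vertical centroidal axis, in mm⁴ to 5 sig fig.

I_yy ≈ 4.3604 × 10⁶ mm⁴

Split into non-overlapping primitives; take the origin at the lower-left of the bounding box.
Web: 8 × 140, A = 1 120 mm², x = 4 mm, Ī = 5973.333 mm⁴.
Top flange (beyond web): 112 × 8, A = 896 mm², x = 64 mm, Ī = 936618.7 mm⁴.
Bottom flange (beyond web): 112 × 8, A = 896 mm², x = 64 mm, Ī = 936618.7 mm⁴.
Centroid: x̄ = ΣA·x / ΣA = 40.92308 mm.
Transfer each piece to the vertical centroidal axis using Ī + A·d² with d = x − 40.92308:
  web: d = -36.92308 mm → contributes +1 532 885 mm⁴
  top flange (beyond web): d = 23.07692 mm → contributes +1 413 778 mm⁴
  bottom flange (beyond web): d = 23.07692 mm → contributes +1 413 778 mm⁴
Total I = 4 360 441 mm⁴.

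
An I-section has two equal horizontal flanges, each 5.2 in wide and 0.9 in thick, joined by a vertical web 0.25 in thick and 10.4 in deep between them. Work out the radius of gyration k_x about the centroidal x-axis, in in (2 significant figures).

k_x ≈ 5.2 in

Decompose the section into non-overlapping parts with the origin at the bottom-left of its bounding rectangle.
Bottom flange: 5.2 × 0.9, A = 4.68 in², y = 0.45 in, Ī = 0.3159 in⁴.
Web: 0.25 × 10.4, A = 2.6 in², y = 6.1 in, Ī = 23.43 in⁴.
Top flange: 5.2 × 0.9, A = 4.68 in², y = 11.75 in, Ī = 0.3159 in⁴.
By symmetry the centroid is at mid-height, ȳ = 6.1 in.
Transfer each piece to the centroidal x-axis using Ī + A·d² with d = y − 6.1:
  bottom flange: d = -5.65 in → contributes +149.7 in⁴
  web: d = 0 in → contributes +23.43 in⁴
  top flange: d = 5.65 in → contributes +149.7 in⁴
Total I = 322.9 in⁴.
Radius of gyration: k = √(I/A) = √(322.9 / 11.96) = 5.196 in.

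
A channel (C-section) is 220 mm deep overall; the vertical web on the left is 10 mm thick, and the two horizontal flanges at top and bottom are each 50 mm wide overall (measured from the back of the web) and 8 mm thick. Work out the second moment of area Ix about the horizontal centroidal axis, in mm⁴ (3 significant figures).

Ix ≈ 1.61 × 10⁷ mm⁴

Treat the section as a set of non-overlapping primitives; coordinates are from the bounding-box lower-left.
Web: 10 × 220, A = 2 200 mm², y = 110 mm, Ī = 8 873 333 mm⁴.
Top flange (beyond web): 40 × 8, A = 320 mm², y = 216 mm, Ī = 1706.7 mm⁴.
Bottom flange (beyond web): 40 × 8, A = 320 mm², y = 4 mm, Ī = 1706.7 mm⁴.
By symmetry the centroid is at mid-height, ȳ = 110 mm.
Transfer each piece to the horizontal centroidal axis using Ī + A·d² with d = y − 110:
  web: d = 0 mm → contributes +8 873 333 mm⁴
  top flange (beyond web): d = 106 mm → contributes +3 597 227 mm⁴
  bottom flange (beyond web): d = -106 mm → contributes +3 597 227 mm⁴
Total I = 16 067 787 mm⁴.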